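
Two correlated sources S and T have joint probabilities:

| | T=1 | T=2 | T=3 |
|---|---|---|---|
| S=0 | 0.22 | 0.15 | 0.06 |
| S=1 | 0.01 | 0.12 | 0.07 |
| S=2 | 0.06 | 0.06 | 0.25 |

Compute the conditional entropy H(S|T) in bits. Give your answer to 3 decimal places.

Marginals: p(S) = (0.4300, 0.2000, 0.3700), p(T) = (0.2900, 0.3300, 0.3800).
H(S|T) = Σ p(T) · H(S|T=·).
  T=1: p=0.2900, H(S|T=1) = 0.9401
  T=2: p=0.3300, H(S|T=2) = 1.4949
  T=3: p=0.3800, H(S|T=3) = 1.2675
Weighted sum = 1.248 bits.

1.248 bits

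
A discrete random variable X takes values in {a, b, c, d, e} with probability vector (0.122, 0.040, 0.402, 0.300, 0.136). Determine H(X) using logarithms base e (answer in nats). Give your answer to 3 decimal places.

H(X) = −Σ p·ln p.
  −(0.122)·ln(0.122) = 0.2567
  −(0.040)·ln(0.040) = 0.1288
  −(0.402)·ln(0.402) = 0.3663
  −(0.300)·ln(0.300) = 0.3612
  −(0.136)·ln(0.136) = 0.2713
Sum: 0.2567 + 0.1288 + 0.3663 + 0.3612 + 0.2713 = 1.384 nats.

1.384 nats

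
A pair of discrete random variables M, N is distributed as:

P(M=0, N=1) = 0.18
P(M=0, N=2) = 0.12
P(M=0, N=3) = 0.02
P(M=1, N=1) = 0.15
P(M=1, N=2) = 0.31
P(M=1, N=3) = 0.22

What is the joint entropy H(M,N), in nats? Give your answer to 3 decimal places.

1.622 nats

H(M,N) = −Σ p(x,y)·ln p(x,y) over all 6 cells.
  cell (0,1): −0.18·ln0.18 = 0.3087
  cell (0,2): −0.12·ln0.12 = 0.2544
  cell (0,3): −0.02·ln0.02 = 0.0782
  cell (1,1): −0.15·ln0.15 = 0.2846
  cell (1,2): −0.31·ln0.31 = 0.3631
  cell (1,3): −0.22·ln0.22 = 0.3331
Sum = 1.622 nats.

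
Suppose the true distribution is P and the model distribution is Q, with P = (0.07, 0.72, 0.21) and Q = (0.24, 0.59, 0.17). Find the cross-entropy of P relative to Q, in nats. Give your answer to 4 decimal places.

0.8519 nats

H(P,Q) = −Σ p·ln q.
  −0.07·ln(0.24) = 0.09990
  −0.72·ln(0.59) = 0.37990
  −0.21·ln(0.17) = 0.37211
H(P,Q) = 0.8519 nats.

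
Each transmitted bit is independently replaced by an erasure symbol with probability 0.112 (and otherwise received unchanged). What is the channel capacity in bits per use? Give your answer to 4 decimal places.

Binary erasure channel: capacity C = 1 − ε.
C = 1 − 0.112 = 0.8880 bits per channel use.

0.8880 bits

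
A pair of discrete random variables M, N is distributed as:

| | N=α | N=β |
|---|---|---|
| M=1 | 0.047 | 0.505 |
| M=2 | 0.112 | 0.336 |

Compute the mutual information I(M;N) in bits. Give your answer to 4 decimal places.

Marginals: p(M) = (0.5520, 0.4480), p(N) = (0.1590, 0.8410).
I(M;N) = Σ p(x,y)·log₂[p(x,y)/(p(x)p(y))].
  (1,α): 0.047·log₂(0.5355) = -0.04235
  (1,β): 0.505·log₂(1.0878) = 0.06133
  (2,α): 0.112·log₂(1.5723) = 0.07312
  (2,β): 0.336·log₂(0.8918) = -0.05551
Sum = 0.0366 bits.

0.0366 bits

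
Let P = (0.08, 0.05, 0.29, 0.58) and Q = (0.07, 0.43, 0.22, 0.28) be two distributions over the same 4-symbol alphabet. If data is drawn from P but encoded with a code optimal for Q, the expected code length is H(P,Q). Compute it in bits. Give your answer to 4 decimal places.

2.0665 bits

H(P,Q) = −Σ p·log₂ q.
  −0.08·log₂(0.07) = 0.30692
  −0.05·log₂(0.43) = 0.06088
  −0.29·log₂(0.22) = 0.63348
  −0.58·log₂(0.28) = 1.06517
H(P,Q) = 2.0665 bits.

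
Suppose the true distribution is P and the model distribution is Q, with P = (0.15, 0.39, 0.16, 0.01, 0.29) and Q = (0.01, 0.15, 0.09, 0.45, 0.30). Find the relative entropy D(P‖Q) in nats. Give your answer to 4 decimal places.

0.8230 nats

D(P‖Q) = Σ p·ln(p/q).
  0.15·ln(0.15/0.01) = 0.40621
  0.39·ln(0.39/0.15) = 0.37265
  0.16·ln(0.16/0.09) = 0.09206
  0.01·ln(0.01/0.45) = -0.03807
  0.29·ln(0.29/0.30) = -0.00983
D(P‖Q) = 0.8230 nats.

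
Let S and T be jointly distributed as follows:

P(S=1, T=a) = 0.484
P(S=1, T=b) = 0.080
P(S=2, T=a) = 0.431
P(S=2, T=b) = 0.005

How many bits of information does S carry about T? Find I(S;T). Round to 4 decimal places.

0.0479 bits

Marginals: p(S) = (0.5640, 0.4360), p(T) = (0.9150, 0.0850).
I(S;T) = Σ p(x,y)·log₂[p(x,y)/(p(x)p(y))].
  (1,a): 0.484·log₂(0.9379) = -0.04479
  (1,b): 0.080·log₂(1.6688) = 0.05910
  (2,a): 0.431·log₂(1.0804) = 0.04806
  (2,b): 0.005·log₂(0.1349) = -0.01445
Sum = 0.0479 bits.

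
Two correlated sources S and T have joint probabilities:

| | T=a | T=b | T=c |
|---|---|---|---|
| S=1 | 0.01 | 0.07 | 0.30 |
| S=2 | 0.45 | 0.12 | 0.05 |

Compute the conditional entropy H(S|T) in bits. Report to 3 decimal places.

Chain rule: H(S|T) = H(S,T) − H(T).
Marginals: p(S) = (0.3800, 0.6200), p(T) = (0.4600, 0.1900, 0.3500).
H(S,T) = 1.9576 bits; H(T) = 1.5007 bits.
H(S|T) = 1.9576 − 1.5007 = 0.457 bits.

0.457 bits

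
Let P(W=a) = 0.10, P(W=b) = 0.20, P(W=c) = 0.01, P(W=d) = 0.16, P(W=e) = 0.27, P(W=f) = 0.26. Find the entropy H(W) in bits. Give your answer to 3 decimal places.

H(W) = −Σ p·log₂ p.
  −(0.10)·log₂(0.10) = 0.3322
  −(0.20)·log₂(0.20) = 0.4644
  −(0.01)·log₂(0.01) = 0.0664
  −(0.16)·log₂(0.16) = 0.4230
  −(0.27)·log₂(0.27) = 0.5100
  −(0.26)·log₂(0.26) = 0.5053
Sum: 0.3322 + 0.4644 + 0.0664 + 0.4230 + 0.5100 + 0.5053 = 2.301 bits.

2.301 bits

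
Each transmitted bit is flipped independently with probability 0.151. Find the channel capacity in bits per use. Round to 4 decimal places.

Binary symmetric channel: C = 1 − h₂(ε) where h₂ is the binary entropy function.
h₂(0.151) = −0.151·log₂0.151 − 0.849·log₂0.849 = 0.6123.
C = 1 − 0.6123 = 0.3877 bits per channel use.

0.3877 bits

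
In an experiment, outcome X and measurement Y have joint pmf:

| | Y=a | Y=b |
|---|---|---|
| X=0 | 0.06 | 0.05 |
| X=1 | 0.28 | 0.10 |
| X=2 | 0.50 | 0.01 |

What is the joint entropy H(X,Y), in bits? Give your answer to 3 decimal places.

1.872 bits

H(X,Y) = −Σ p(x,y)·log₂ p(x,y) over all 6 cells.
  cell (0,a): −0.06·log₂0.06 = 0.2435
  cell (0,b): −0.05·log₂0.05 = 0.2161
  cell (1,a): −0.28·log₂0.28 = 0.5142
  cell (1,b): −0.10·log₂0.10 = 0.3322
  cell (2,a): −0.50·log₂0.50 = 0.5000
  cell (2,b): −0.01·log₂0.01 = 0.0664
Sum = 1.872 bits.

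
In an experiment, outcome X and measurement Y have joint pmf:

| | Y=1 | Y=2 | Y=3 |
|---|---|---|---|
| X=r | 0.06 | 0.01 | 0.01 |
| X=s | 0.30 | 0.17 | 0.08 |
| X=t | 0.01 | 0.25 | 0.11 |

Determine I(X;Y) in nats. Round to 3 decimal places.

Marginals: p(X) = (0.0800, 0.5500, 0.3700), p(Y) = (0.3700, 0.4300, 0.2000).
I(X;Y) = Σ p(x,y)·ln[p(x,y)/(p(x)p(y))].
  (r,1): 0.06·ln(2.0270) = 0.0424
  (r,2): 0.01·ln(0.2907) = -0.0124
  (r,3): 0.01·ln(0.6250) = -0.0047
  (s,1): 0.30·ln(1.4742) = 0.1164
  (s,2): 0.17·ln(0.7188) = -0.0561
  (s,3): 0.08·ln(0.7273) = -0.0255
  (t,1): 0.01·ln(0.0730) = -0.0262
  (t,2): 0.25·ln(1.5713) = 0.1130
  (t,3): 0.11·ln(1.4865) = 0.0436
Sum = 0.191 nats.

0.191 nats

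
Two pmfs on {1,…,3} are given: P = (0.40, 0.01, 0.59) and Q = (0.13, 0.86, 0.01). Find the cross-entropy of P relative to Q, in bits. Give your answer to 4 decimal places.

H(P,Q) = −Σ p·log₂ q.
  −0.40·log₂(0.13) = 1.17737
  −0.01·log₂(0.86) = 0.00218
  −0.59·log₂(0.01) = 3.91988
H(P,Q) = 5.0994 bits.

5.0994 bits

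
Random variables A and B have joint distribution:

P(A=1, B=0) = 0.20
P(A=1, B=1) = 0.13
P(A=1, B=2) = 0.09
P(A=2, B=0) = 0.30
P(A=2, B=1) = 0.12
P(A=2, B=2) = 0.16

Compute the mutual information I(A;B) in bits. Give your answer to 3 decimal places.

Marginals: p(A) = (0.4200, 0.5800), p(B) = (0.5000, 0.2500, 0.2500).
I(A;B) = H(A) + H(B) − H(A,B).
H(A) = 0.9815, H(B) = 1.5000, H(A,B) = 2.4709.
I(A;B) = 0.9815 + 1.5000 − 2.4709 = 0.011 bits.

0.011 bits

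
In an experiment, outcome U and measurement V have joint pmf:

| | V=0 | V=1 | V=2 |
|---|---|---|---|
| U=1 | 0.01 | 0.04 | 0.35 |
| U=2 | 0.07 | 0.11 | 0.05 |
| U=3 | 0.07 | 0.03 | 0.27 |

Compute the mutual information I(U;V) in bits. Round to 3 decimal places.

0.243 bits

Marginals: p(U) = (0.4000, 0.2300, 0.3700), p(V) = (0.1500, 0.1800, 0.6700).
I(U;V) = H(U) + H(V) − H(U,V).
H(U) = 1.5472, H(V) = 1.2430, H(U,V) = 2.5476.
I(U;V) = 1.5472 + 1.2430 − 2.5476 = 0.243 bits.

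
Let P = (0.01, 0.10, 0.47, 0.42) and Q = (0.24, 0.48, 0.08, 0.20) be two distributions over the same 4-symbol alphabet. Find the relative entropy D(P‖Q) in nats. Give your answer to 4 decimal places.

D(P‖Q) = Σ p·ln(p/q).
  0.01·ln(0.01/0.24) = -0.03178
  0.10·ln(0.10/0.48) = -0.15686
  0.47·ln(0.47/0.08) = 0.83223
  0.42·ln(0.42/0.20) = 0.31161
D(P‖Q) = 0.9552 nats.

0.9552 nats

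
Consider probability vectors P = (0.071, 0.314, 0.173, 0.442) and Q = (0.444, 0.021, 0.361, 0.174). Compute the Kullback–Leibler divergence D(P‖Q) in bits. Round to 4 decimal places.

D(P‖Q) = Σ p·log₂(p/q).
  0.071·log₂(0.071/0.444) = -0.18777
  0.314·log₂(0.314/0.021) = 1.22532
  0.173·log₂(0.173/0.361) = -0.18359
  0.442·log₂(0.442/0.174) = 0.59447
D(P‖Q) = 1.4484 bits.

1.4484 bits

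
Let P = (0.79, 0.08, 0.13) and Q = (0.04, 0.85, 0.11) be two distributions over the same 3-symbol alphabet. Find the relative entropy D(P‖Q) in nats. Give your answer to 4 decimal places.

D(P‖Q) = Σ p·ln(p/q).
  0.79·ln(0.79/0.04) = 2.35669
  0.08·ln(0.08/0.85) = -0.18906
  0.13·ln(0.13/0.11) = 0.02172
D(P‖Q) = 2.1894 nats.

2.1894 nats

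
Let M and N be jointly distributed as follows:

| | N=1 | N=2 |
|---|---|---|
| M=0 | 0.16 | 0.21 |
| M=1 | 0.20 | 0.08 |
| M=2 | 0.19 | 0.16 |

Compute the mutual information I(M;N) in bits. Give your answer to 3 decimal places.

Marginals: p(M) = (0.3700, 0.2800, 0.3500), p(N) = (0.5500, 0.4500).
I(M;N) = H(M) + H(N) − H(M,N).
H(M) = 1.5751, H(N) = 0.9928, H(M,N) = 2.5300.
I(M;N) = 1.5751 + 0.9928 − 2.5300 = 0.038 bits.

0.038 bits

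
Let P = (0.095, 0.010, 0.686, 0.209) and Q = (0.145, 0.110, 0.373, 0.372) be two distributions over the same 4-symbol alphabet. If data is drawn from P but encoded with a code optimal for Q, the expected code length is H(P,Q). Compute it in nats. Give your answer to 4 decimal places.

1.0887 nats

H(P,Q) = −Σ p·ln q.
  −0.095·ln(0.145) = 0.18345
  −0.010·ln(0.110) = 0.02207
  −0.686·ln(0.373) = 0.67652
  −0.209·ln(0.372) = 0.20667
H(P,Q) = 1.0887 nats.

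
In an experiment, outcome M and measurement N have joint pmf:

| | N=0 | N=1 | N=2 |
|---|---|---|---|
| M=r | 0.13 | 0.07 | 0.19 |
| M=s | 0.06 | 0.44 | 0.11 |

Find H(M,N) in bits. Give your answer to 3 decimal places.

2.221 bits

H(M,N) = −Σ p(x,y)·log₂ p(x,y) over all 6 cells.
  cell (r,0): −0.13·log₂0.13 = 0.3826
  cell (r,1): −0.07·log₂0.07 = 0.2686
  cell (r,2): −0.19·log₂0.19 = 0.4552
  cell (s,0): −0.06·log₂0.06 = 0.2435
  cell (s,1): −0.44·log₂0.44 = 0.5211
  cell (s,2): −0.11·log₂0.11 = 0.3503
Sum = 2.221 bits.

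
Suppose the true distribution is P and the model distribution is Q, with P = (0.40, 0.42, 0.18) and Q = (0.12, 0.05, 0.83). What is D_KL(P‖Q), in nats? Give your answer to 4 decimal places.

1.1003 nats

D(P‖Q) = Σ p·ln(p/q).
  0.40·ln(0.40/0.12) = 0.48159
  0.42·ln(0.42/0.05) = 0.89386
  0.18·ln(0.18/0.83) = -0.27512
D(P‖Q) = 1.1003 nats.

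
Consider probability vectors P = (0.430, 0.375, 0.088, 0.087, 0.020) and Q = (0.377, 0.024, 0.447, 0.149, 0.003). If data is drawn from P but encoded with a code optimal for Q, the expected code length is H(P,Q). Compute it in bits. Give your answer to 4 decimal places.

H(P,Q) = −Σ p·log₂ q.
  −0.430·log₂(0.377) = 0.60517
  −0.375·log₂(0.024) = 2.01781
  −0.088·log₂(0.447) = 0.10223
  −0.087·log₂(0.149) = 0.23896
  −0.020·log₂(0.003) = 0.16762
H(P,Q) = 3.1318 bits.

3.1318 bits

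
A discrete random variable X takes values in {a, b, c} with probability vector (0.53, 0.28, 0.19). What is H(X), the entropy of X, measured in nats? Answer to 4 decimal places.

H(X) = −Σ p·ln p.
  −(0.53)·ln(0.53) = 0.33649
  −(0.28)·ln(0.28) = 0.35643
  −(0.19)·ln(0.19) = 0.31554
Sum: 0.33649 + 0.35643 + 0.31554 = 1.0085 nats.

1.0085 nats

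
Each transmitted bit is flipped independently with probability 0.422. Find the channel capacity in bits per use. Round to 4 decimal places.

0.0176 bits

Binary symmetric channel: C = 1 − h₂(ε) where h₂ is the binary entropy function.
h₂(0.422) = −0.422·log₂0.422 − 0.578·log₂0.578 = 0.9824.
C = 1 − 0.9824 = 0.0176 bits per channel use.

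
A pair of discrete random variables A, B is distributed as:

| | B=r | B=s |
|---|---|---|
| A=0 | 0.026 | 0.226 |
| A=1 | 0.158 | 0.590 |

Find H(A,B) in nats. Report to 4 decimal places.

1.0338 nats

H(A,B) = −Σ p(x,y)·ln p(x,y) over all 4 cells.
  cell (0,r): −0.026·ln0.026 = 0.09489
  cell (0,s): −0.226·ln0.226 = 0.33611
  cell (1,r): −0.158·ln0.158 = 0.29154
  cell (1,s): −0.590·ln0.590 = 0.31130
Sum = 1.0338 nats.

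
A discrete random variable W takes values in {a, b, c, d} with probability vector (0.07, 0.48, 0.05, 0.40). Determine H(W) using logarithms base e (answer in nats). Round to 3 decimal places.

H(W) = −Σ p·ln p.
  −(0.07)·ln(0.07) = 0.1861
  −(0.48)·ln(0.48) = 0.3523
  −(0.05)·ln(0.05) = 0.1498
  −(0.40)·ln(0.40) = 0.3665
Sum: 0.1861 + 0.3523 + 0.1498 + 0.3665 = 1.055 nats.

1.055 nats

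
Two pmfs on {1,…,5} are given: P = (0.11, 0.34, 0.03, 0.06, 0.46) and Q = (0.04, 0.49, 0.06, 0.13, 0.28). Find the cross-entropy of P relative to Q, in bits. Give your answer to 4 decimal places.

2.0039 bits

H(P,Q) = −Σ p·log₂ q.
  −0.11·log₂(0.04) = 0.51082
  −0.34·log₂(0.49) = 0.34991
  −0.03·log₂(0.06) = 0.12177
  −0.06·log₂(0.13) = 0.17660
  −0.46·log₂(0.28) = 0.84479
H(P,Q) = 2.0039 bits.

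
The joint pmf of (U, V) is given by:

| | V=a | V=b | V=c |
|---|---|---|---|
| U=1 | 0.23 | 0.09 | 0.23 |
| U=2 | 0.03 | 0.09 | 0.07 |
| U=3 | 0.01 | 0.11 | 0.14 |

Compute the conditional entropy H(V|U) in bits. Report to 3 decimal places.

1.400 bits

Chain rule: H(V|U) = H(U,V) − H(U).
Marginals: p(U) = (0.5500, 0.1900, 0.2600), p(V) = (0.2700, 0.2900, 0.4400).
H(U,V) = 2.8348 bits; H(U) = 1.4349 bits.
H(V|U) = 2.8348 − 1.4349 = 1.400 bits.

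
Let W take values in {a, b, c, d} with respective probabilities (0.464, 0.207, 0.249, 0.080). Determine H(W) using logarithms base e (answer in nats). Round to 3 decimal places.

H(W) = −Σ p·ln p.
  −(0.464)·ln(0.464) = 0.3563
  −(0.207)·ln(0.207) = 0.3260
  −(0.249)·ln(0.249) = 0.3462
  −(0.080)·ln(0.080) = 0.2021
Sum: 0.3563 + 0.3260 + 0.3462 + 0.2021 = 1.231 nats.

1.231 nats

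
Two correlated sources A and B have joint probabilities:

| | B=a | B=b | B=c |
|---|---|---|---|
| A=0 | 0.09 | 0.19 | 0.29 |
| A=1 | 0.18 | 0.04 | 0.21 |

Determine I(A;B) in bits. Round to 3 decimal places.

0.094 bits

Marginals: p(A) = (0.5700, 0.4300), p(B) = (0.2700, 0.2300, 0.5000).
I(A;B) = H(A) + H(B) − H(A,B).
H(A) = 0.9858, H(B) = 1.4977, H(A,B) = 2.3897.
I(A;B) = 0.9858 + 1.4977 − 2.3897 = 0.094 bits.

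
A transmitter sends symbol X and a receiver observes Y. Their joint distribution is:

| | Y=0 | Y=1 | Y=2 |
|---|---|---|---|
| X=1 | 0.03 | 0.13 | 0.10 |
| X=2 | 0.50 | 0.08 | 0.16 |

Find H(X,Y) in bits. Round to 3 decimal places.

H(X,Y) = −Σ p(x,y)·log₂ p(x,y) over all 6 cells.
  cell (1,0): −0.03·log₂0.03 = 0.1518
  cell (1,1): −0.13·log₂0.13 = 0.3826
  cell (1,2): −0.10·log₂0.10 = 0.3322
  cell (2,0): −0.50·log₂0.50 = 0.5000
  cell (2,1): −0.08·log₂0.08 = 0.2915
  cell (2,2): −0.16·log₂0.16 = 0.4230
Sum = 2.081 bits.

2.081 bits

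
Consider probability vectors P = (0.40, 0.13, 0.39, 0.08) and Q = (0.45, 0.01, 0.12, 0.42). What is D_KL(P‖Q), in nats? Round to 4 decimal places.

D(P‖Q) = Σ p·ln(p/q).
  0.40·ln(0.40/0.45) = -0.04711
  0.13·ln(0.13/0.01) = 0.33344
  0.39·ln(0.39/0.12) = 0.45968
  0.08·ln(0.08/0.42) = -0.13266
D(P‖Q) = 0.6133 nats.

0.6133 nats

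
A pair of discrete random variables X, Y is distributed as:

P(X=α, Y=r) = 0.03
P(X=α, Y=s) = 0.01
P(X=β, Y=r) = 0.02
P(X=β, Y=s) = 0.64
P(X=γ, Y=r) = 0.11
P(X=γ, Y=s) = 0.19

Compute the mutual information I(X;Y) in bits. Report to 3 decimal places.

Marginals: p(X) = (0.0400, 0.6600, 0.3000), p(Y) = (0.1600, 0.8400).
I(X;Y) = H(X) + H(Y) − H(X,Y).
H(X) = 1.1025, H(Y) = 0.6343, H(X,Y) = 1.5487.
I(X;Y) = 1.1025 + 0.6343 − 1.5487 = 0.188 bits.

0.188 bits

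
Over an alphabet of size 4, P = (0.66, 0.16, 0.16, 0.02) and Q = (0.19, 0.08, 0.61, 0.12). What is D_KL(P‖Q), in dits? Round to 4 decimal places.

0.2965 dits

D(P‖Q) = Σ p·log₁₀(p/q).
  0.66·log₁₀(0.66/0.19) = 0.35692
  0.16·log₁₀(0.16/0.08) = 0.04816
  0.16·log₁₀(0.16/0.61) = -0.09299
  0.02·log₁₀(0.02/0.12) = -0.01556
D(P‖Q) = 0.2965 dits.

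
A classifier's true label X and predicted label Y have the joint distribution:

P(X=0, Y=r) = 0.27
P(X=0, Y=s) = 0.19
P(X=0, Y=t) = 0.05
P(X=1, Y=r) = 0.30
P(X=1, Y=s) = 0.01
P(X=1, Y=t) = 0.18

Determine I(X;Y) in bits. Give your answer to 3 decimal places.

Marginals: p(X) = (0.5100, 0.4900), p(Y) = (0.5700, 0.2000, 0.2300).
I(X;Y) = Σ p(x,y)·log₂[p(x,y)/(p(x)p(y))].
  (0,r): 0.27·log₂(0.9288) = -0.0288
  (0,s): 0.19·log₂(1.8627) = 0.1705
  (0,t): 0.05·log₂(0.4263) = -0.0615
  (1,r): 0.30·log₂(1.0741) = 0.0309
  (1,s): 0.01·log₂(0.1020) = -0.0329
  (1,t): 0.18·log₂(1.5972) = 0.1216
Sum = 0.200 bits.

0.200 bits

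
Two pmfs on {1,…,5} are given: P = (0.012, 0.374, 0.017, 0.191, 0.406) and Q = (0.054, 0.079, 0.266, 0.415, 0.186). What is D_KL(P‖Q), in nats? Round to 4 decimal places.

0.6854 nats

D(P‖Q) = Σ p·ln(p/q).
  0.012·ln(0.012/0.054) = -0.01805
  0.374·ln(0.374/0.079) = 0.58150
  0.017·ln(0.017/0.266) = -0.04675
  0.191·ln(0.191/0.415) = -0.14822
  0.406·ln(0.406/0.186) = 0.31693
D(P‖Q) = 0.6854 nats.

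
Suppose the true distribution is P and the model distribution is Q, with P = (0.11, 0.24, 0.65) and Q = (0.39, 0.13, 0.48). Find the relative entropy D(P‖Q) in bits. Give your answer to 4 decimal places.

D(P‖Q) = Σ p·log₂(p/q).
  0.11·log₂(0.11/0.39) = -0.20086
  0.24·log₂(0.24/0.13) = 0.21229
  0.65·log₂(0.65/0.48) = 0.28431
D(P‖Q) = 0.2957 bits.

0.2957 bits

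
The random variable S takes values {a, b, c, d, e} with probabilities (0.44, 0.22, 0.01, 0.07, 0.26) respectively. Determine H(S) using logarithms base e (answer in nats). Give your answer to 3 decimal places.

1.277 nats

H(S) = −Σ p·ln p.
  −(0.44)·ln(0.44) = 0.3612
  −(0.22)·ln(0.22) = 0.3331
  −(0.01)·ln(0.01) = 0.0461
  −(0.07)·ln(0.07) = 0.1861
  −(0.26)·ln(0.26) = 0.3502
Sum: 0.3612 + 0.3331 + 0.0461 + 0.1861 + 0.3502 = 1.277 nats.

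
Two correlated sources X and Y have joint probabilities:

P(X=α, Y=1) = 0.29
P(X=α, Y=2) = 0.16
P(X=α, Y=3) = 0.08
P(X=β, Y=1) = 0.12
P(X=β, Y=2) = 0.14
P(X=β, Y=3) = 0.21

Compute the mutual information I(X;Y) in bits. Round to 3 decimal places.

0.094 bits

Marginals: p(X) = (0.5300, 0.4700), p(Y) = (0.4100, 0.3000, 0.2900).
I(X;Y) = Σ p(x,y)·log₂[p(x,y)/(p(x)p(y))].
  (α,1): 0.29·log₂(1.3346) = 0.1207
  (α,2): 0.16·log₂(1.0063) = 0.0014
  (α,3): 0.08·log₂(0.5205) = -0.0754
  (β,1): 0.12·log₂(0.6227) = -0.0820
  (β,2): 0.14·log₂(0.9929) = -0.0014
  (β,3): 0.21·log₂(1.5407) = 0.1310
Sum = 0.094 bits.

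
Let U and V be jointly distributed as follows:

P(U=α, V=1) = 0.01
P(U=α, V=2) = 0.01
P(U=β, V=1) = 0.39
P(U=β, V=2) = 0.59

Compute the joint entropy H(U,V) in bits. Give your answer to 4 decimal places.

1.1118 bits

H(U,V) = −Σ p(x,y)·log₂ p(x,y) over all 4 cells.
  cell (α,1): −0.01·log₂0.01 = 0.06644
  cell (α,2): −0.01·log₂0.01 = 0.06644
  cell (β,1): −0.39·log₂0.39 = 0.52980
  cell (β,2): −0.59·log₂0.59 = 0.44912
Sum = 1.1118 bits.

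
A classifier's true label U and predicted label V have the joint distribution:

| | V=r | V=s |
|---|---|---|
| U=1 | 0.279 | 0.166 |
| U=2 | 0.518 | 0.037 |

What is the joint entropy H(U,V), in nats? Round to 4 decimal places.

H(U,V) = −Σ p(x,y)·ln p(x,y) over all 4 cells.
  cell (1,r): −0.279·ln0.279 = 0.35616
  cell (1,s): −0.166·ln0.166 = 0.29810
  cell (2,r): −0.518·ln0.518 = 0.34073
  cell (2,s): −0.037·ln0.037 = 0.12198
Sum = 1.1170 nats.

1.1170 nats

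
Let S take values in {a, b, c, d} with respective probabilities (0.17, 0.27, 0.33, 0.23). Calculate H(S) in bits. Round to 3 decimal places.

H(S) = −Σ p·log₂ p.
  −(0.17)·log₂(0.17) = 0.4346
  −(0.27)·log₂(0.27) = 0.5100
  −(0.33)·log₂(0.33) = 0.5278
  −(0.23)·log₂(0.23) = 0.4877
Sum: 0.4346 + 0.5100 + 0.5278 + 0.4877 = 1.960 bits.

1.960 bits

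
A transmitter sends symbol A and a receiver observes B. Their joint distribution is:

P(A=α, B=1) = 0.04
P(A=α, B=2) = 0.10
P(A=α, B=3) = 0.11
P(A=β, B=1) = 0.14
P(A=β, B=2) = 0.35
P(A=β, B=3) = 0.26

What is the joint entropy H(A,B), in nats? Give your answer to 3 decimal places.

H(A,B) = −Σ p(x,y)·ln p(x,y) over all 6 cells.
  cell (α,1): −0.04·ln0.04 = 0.1288
  cell (α,2): −0.10·ln0.10 = 0.2303
  cell (α,3): −0.11·ln0.11 = 0.2428
  cell (β,1): −0.14·ln0.14 = 0.2753
  cell (β,2): −0.35·ln0.35 = 0.3674
  cell (β,3): −0.26·ln0.26 = 0.3502
Sum = 1.595 nats.

1.595 nats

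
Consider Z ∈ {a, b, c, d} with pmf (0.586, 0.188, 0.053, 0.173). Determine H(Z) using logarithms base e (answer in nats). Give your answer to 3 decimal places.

H(Z) = −Σ p·ln p.
  −(0.586)·ln(0.586) = 0.3132
  −(0.188)·ln(0.188) = 0.3142
  −(0.053)·ln(0.053) = 0.1557
  −(0.173)·ln(0.173) = 0.3035
Sum: 0.3132 + 0.3142 + 0.1557 + 0.3035 = 1.087 nats.

1.087 nats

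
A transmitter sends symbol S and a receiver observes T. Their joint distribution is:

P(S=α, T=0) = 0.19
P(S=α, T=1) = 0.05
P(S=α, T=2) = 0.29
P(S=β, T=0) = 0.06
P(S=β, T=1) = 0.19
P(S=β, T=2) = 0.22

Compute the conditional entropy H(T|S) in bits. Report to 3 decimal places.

1.371 bits

Chain rule: H(T|S) = H(S,T) − H(S).
Marginals: p(S) = (0.5300, 0.4700), p(T) = (0.2500, 0.2400, 0.5100).
H(S,T) = 2.3686 bits; H(S) = 0.9974 bits.
H(T|S) = 2.3686 − 0.9974 = 1.371 bits.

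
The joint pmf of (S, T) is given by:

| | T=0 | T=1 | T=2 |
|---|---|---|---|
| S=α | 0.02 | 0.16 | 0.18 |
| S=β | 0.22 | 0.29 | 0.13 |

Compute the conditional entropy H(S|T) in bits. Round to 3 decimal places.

Chain rule: H(S|T) = H(S,T) − H(T).
Marginals: p(S) = (0.3600, 0.6400), p(T) = (0.2400, 0.4500, 0.3100).
H(S,T) = 2.3623 bits; H(T) = 1.5363 bits.
H(S|T) = 2.3623 − 1.5363 = 0.826 bits.

0.826 bits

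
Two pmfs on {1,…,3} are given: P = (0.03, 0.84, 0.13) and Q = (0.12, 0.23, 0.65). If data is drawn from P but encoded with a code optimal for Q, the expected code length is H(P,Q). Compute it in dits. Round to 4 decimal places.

0.5881 dits

H(P,Q) = −Σ p·log₁₀ q.
  −0.03·log₁₀(0.12) = 0.02762
  −0.84·log₁₀(0.23) = 0.53615
  −0.13·log₁₀(0.65) = 0.02432
H(P,Q) = 0.5881 dits.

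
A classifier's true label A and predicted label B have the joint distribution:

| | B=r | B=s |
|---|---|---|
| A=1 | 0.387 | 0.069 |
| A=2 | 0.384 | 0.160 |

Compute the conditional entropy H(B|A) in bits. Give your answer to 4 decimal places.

Chain rule: H(B|A) = H(A,B) − H(A).
Marginals: p(A) = (0.4560, 0.5440), p(B) = (0.7710, 0.2290).
H(A,B) = 1.7494 bits; H(A) = 0.9944 bits.
H(B|A) = 1.7494 − 0.9944 = 0.7550 bits.

0.7550 bits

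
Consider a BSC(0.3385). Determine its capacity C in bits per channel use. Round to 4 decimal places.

0.0766 bits

Binary symmetric channel: C = 1 − h₂(ε) where h₂ is the binary entropy function.
h₂(0.3385) = −0.3385·log₂0.3385 − 0.6615·log₂0.6615 = 0.9234.
C = 1 − 0.9234 = 0.0766 bits per channel use.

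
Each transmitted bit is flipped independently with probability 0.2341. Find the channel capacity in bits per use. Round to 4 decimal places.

0.2149 bits

Binary symmetric channel: C = 1 − h₂(ε) where h₂ is the binary entropy function.
h₂(0.2341) = −0.2341·log₂0.2341 − 0.7659·log₂0.7659 = 0.7851.
C = 1 − 0.7851 = 0.2149 bits per channel use.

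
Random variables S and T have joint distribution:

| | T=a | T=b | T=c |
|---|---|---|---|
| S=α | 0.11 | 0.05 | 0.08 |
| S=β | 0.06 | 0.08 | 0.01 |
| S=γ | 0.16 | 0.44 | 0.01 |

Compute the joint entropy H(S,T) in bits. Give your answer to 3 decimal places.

2.470 bits

H(S,T) = −Σ p(x,y)·log₂ p(x,y) over all 9 cells.
  cell (α,a): −0.11·log₂0.11 = 0.3503
  cell (α,b): −0.05·log₂0.05 = 0.2161
  cell (α,c): −0.08·log₂0.08 = 0.2915
  cell (β,a): −0.06·log₂0.06 = 0.2435
  cell (β,b): −0.08·log₂0.08 = 0.2915
  cell (β,c): −0.01·log₂0.01 = 0.0664
  cell (γ,a): −0.16·log₂0.16 = 0.4230
  cell (γ,b): −0.44·log₂0.44 = 0.5211
  cell (γ,c): −0.01·log₂0.01 = 0.0664
Sum = 2.470 bits.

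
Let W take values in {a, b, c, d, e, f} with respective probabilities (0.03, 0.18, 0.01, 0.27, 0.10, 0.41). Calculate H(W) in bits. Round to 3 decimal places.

2.033 bits

H(W) = −Σ p·log₂ p.
  −(0.03)·log₂(0.03) = 0.1518
  −(0.18)·log₂(0.18) = 0.4453
  −(0.01)·log₂(0.01) = 0.0664
  −(0.27)·log₂(0.27) = 0.5100
  −(0.10)·log₂(0.10) = 0.3322
  −(0.41)·log₂(0.41) = 0.5274
Sum: 0.1518 + 0.4453 + 0.0664 + 0.5100 + 0.3322 + 0.5274 = 2.033 bits.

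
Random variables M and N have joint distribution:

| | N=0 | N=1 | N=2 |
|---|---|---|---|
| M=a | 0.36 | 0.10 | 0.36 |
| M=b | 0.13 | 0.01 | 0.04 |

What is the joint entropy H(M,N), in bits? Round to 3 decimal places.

2.028 bits

H(M,N) = −Σ p(x,y)·log₂ p(x,y) over all 6 cells.
  cell (a,0): −0.36·log₂0.36 = 0.5306
  cell (a,1): −0.10·log₂0.10 = 0.3322
  cell (a,2): −0.36·log₂0.36 = 0.5306
  cell (b,0): −0.13·log₂0.13 = 0.3826
  cell (b,1): −0.01·log₂0.01 = 0.0664
  cell (b,2): −0.04·log₂0.04 = 0.1858
Sum = 2.028 bits.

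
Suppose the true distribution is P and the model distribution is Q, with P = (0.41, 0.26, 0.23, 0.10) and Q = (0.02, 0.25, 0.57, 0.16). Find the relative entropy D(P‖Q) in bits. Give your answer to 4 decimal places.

D(P‖Q) = Σ p·log₂(p/q).
  0.41·log₂(0.41/0.02) = 1.78660
  0.26·log₂(0.26/0.25) = 0.01471
  0.23·log₂(0.23/0.57) = -0.30115
  0.10·log₂(0.10/0.16) = -0.06781
D(P‖Q) = 1.4324 bits.

1.4324 bits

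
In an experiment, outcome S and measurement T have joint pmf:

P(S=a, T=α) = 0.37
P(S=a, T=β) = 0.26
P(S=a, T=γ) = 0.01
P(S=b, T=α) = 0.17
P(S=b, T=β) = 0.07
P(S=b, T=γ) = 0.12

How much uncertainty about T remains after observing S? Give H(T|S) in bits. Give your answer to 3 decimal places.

1.230 bits

Chain rule: H(T|S) = H(S,T) − H(S).
Marginals: p(S) = (0.6400, 0.3600), p(T) = (0.5400, 0.3300, 0.1300).
H(S,T) = 2.1727 bits; H(S) = 0.9427 bits.
H(T|S) = 2.1727 − 0.9427 = 1.230 bits.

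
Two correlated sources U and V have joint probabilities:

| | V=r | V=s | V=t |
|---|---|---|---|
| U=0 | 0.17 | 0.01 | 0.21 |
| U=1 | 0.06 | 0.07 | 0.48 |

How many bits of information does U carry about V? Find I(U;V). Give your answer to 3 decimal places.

Marginals: p(U) = (0.3900, 0.6100), p(V) = (0.2300, 0.0800, 0.6900).
I(U;V) = Σ p(x,y)·log₂[p(x,y)/(p(x)p(y))].
  (0,r): 0.17·log₂(1.8952) = 0.1568
  (0,s): 0.01·log₂(0.3205) = -0.0164
  (0,t): 0.21·log₂(0.7804) = -0.0751
  (1,r): 0.06·log₂(0.4277) = -0.0735
  (1,s): 0.07·log₂(1.4344) = 0.0364
  (1,t): 0.48·log₂(1.1404) = 0.0910
Sum = 0.119 bits.

0.119 bits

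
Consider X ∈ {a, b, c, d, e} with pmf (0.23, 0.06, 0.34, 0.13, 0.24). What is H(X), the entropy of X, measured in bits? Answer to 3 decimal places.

2.137 bits

H(X) = −Σ p·log₂ p.
  −(0.23)·log₂(0.23) = 0.4877
  −(0.06)·log₂(0.06) = 0.2435
  −(0.34)·log₂(0.34) = 0.5292
  −(0.13)·log₂(0.13) = 0.3826
  −(0.24)·log₂(0.24) = 0.4941
Sum: 0.4877 + 0.2435 + 0.5292 + 0.3826 + 0.4941 = 2.137 bits.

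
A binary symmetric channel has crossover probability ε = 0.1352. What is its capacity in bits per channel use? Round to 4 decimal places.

Binary symmetric channel: C = 1 − h₂(ε) where h₂ is the binary entropy function.
h₂(0.1352) = −0.1352·log₂0.1352 − 0.8648·log₂0.8648 = 0.5715.
C = 1 − 0.5715 = 0.4285 bits per channel use.

0.4285 bits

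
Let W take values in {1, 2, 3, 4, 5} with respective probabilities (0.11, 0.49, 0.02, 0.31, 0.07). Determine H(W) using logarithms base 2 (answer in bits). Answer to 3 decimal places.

1.760 bits

H(W) = −Σ p·log₂ p.
  −(0.11)·log₂(0.11) = 0.3503
  −(0.49)·log₂(0.49) = 0.5043
  −(0.02)·log₂(0.02) = 0.1129
  −(0.31)·log₂(0.31) = 0.5238
  −(0.07)·log₂(0.07) = 0.2686
Sum: 0.3503 + 0.5043 + 0.1129 + 0.5238 + 0.2686 = 1.760 bits.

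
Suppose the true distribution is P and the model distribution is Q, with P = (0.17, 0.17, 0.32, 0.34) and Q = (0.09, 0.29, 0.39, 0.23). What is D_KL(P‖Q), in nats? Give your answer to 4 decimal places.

0.0869 nats

D(P‖Q) = Σ p·ln(p/q).
  0.17·ln(0.17/0.09) = 0.10812
  0.17·ln(0.17/0.29) = -0.09079
  0.32·ln(0.32/0.39) = -0.06330
  0.34·ln(0.34/0.23) = 0.13289
D(P‖Q) = 0.0869 nats.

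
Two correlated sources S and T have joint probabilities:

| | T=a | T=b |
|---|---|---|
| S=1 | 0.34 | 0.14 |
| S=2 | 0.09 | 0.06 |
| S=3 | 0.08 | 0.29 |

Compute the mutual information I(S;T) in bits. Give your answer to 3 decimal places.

Marginals: p(S) = (0.4800, 0.1500, 0.3700), p(T) = (0.5100, 0.4900).
I(S;T) = Σ p(x,y)·log₂[p(x,y)/(p(x)p(y))].
  (1,a): 0.34·log₂(1.3889) = 0.1611
  (1,b): 0.14·log₂(0.5952) = -0.1048
  (2,a): 0.09·log₂(1.1765) = 0.0211
  (2,b): 0.06·log₂(0.8163) = -0.0176
  (3,a): 0.08·log₂(0.4240) = -0.0990
  (3,b): 0.29·log₂(1.5996) = 0.1965
Sum = 0.157 bits.

0.157 bits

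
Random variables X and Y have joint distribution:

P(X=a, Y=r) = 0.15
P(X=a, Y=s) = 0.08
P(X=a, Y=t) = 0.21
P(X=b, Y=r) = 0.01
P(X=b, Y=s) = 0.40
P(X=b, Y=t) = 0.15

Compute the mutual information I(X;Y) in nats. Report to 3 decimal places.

0.188 nats

Marginals: p(X) = (0.4400, 0.5600), p(Y) = (0.1600, 0.4800, 0.3600).
I(X;Y) = H(X) + H(Y) − H(X,Y).
H(X) = 0.6859, H(Y) = 1.0133, H(X,Y) = 1.5115.
I(X;Y) = 0.6859 + 1.0133 − 1.5115 = 0.188 nats.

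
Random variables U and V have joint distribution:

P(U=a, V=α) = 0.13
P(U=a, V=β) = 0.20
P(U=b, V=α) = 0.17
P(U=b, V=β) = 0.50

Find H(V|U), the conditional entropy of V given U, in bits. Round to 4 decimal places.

0.8667 bits

Chain rule: H(V|U) = H(U,V) − H(U).
Marginals: p(U) = (0.3300, 0.6700), p(V) = (0.3000, 0.7000).
H(U,V) = 1.7816 bits; H(U) = 0.9149 bits.
H(V|U) = 1.7816 − 0.9149 = 0.8667 bits.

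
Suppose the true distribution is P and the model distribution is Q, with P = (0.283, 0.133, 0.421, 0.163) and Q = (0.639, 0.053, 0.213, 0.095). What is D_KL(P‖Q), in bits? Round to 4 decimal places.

0.3848 bits

D(P‖Q) = Σ p·log₂(p/q).
  0.283·log₂(0.283/0.639) = -0.33253
  0.133·log₂(0.133/0.053) = 0.17654
  0.421·log₂(0.421/0.213) = 0.41383
  0.163·log₂(0.163/0.095) = 0.12696
D(P‖Q) = 0.3848 bits.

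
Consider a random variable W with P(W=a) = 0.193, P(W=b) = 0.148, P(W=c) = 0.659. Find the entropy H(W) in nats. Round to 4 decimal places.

0.8751 nats

H(W) = −Σ p·ln p.
  −(0.193)·ln(0.193) = 0.31750
  −(0.148)·ln(0.148) = 0.28276
  −(0.659)·ln(0.659) = 0.27482
Sum: 0.31750 + 0.28276 + 0.27482 = 0.8751 nats.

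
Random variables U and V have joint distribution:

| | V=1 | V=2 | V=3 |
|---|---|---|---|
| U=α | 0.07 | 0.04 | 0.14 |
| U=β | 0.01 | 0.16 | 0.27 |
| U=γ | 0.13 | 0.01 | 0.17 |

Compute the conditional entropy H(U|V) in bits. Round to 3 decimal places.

1.333 bits

Marginals: p(U) = (0.2500, 0.4400, 0.3100), p(V) = (0.2100, 0.2100, 0.5800).
H(U|V) = Σ p(V) · H(U|V=·).
  V=1: p=0.2100, H(U|V=1) = 1.1658
  V=2: p=0.2100, H(U|V=2) = 0.9637
  V=3: p=0.5800, H(U|V=3) = 1.5274
Weighted sum = 1.333 bits.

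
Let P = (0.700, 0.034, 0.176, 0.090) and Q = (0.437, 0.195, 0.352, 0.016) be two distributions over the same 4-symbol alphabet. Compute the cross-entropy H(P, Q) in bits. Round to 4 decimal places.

1.7182 bits

H(P,Q) = −Σ p·log₂ q.
  −0.700·log₂(0.437) = 0.83601
  −0.034·log₂(0.195) = 0.08019
  −0.176·log₂(0.352) = 0.26512
  −0.090·log₂(0.016) = 0.53692
H(P,Q) = 1.7182 bits.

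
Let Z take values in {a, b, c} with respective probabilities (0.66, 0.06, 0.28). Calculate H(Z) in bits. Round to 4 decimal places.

1.1534 bits

H(Z) = −Σ p·log₂ p.
  −(0.66)·log₂(0.66) = 0.39564
  −(0.06)·log₂(0.06) = 0.24353
  −(0.28)·log₂(0.28) = 0.51422
Sum: 0.39564 + 0.24353 + 0.51422 = 1.1534 bits.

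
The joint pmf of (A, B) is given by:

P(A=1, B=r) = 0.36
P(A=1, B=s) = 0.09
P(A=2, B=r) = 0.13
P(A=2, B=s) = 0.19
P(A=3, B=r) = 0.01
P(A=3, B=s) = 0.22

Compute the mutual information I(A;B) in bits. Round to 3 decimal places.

Marginals: p(A) = (0.4500, 0.3200, 0.2300), p(B) = (0.5000, 0.5000).
I(A;B) = H(A) + H(B) − H(A,B).
H(A) = 1.5321, H(B) = 1.0000, H(A,B) = 2.2282.
I(A;B) = 1.5321 + 1.0000 − 2.2282 = 0.304 bits.

0.304 bits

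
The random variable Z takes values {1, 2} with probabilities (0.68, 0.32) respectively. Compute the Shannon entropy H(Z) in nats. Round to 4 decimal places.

H(Z) = −Σ p·ln p.
  −(0.68)·ln(0.68) = 0.26225
  −(0.32)·ln(0.32) = 0.36462
Sum: 0.26225 + 0.36462 = 0.6269 nats.

0.6269 nats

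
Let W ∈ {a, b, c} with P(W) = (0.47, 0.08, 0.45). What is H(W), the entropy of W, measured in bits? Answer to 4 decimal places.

1.3219 bits

H(W) = −Σ p·log₂ p.
  −(0.47)·log₂(0.47) = 0.51196
  −(0.08)·log₂(0.08) = 0.29151
  −(0.45)·log₂(0.45) = 0.51840
Sum: 0.51196 + 0.29151 + 0.51840 = 1.3219 bits.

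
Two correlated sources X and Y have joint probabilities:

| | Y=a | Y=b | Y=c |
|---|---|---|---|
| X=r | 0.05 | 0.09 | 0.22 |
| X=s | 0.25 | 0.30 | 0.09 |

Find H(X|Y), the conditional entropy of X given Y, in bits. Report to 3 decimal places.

Chain rule: H(X|Y) = H(X,Y) − H(Y).
Marginals: p(X) = (0.3600, 0.6400), p(Y) = (0.3000, 0.3900, 0.3100).
H(X,Y) = 2.3431 bits; H(Y) = 1.5747 bits.
H(X|Y) = 2.3431 − 1.5747 = 0.768 bits.

0.768 bits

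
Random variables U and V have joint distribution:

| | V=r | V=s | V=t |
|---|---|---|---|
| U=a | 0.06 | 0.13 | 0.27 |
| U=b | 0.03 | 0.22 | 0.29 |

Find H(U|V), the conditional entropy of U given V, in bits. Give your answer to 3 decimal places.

0.975 bits

Marginals: p(U) = (0.4600, 0.5400), p(V) = (0.0900, 0.3500, 0.5600).
H(U|V) = Σ p(V) · H(U|V=·).
  V=r: p=0.0900, H(U|V=r) = 0.9183
  V=s: p=0.3500, H(U|V=s) = 0.9518
  V=t: p=0.5600, H(U|V=t) = 0.9991
Weighted sum = 0.975 bits.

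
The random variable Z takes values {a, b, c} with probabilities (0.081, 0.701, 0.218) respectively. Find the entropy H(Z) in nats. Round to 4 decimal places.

0.7847 nats

H(Z) = −Σ p·ln p.
  −(0.081)·ln(0.081) = 0.20358
  −(0.701)·ln(0.701) = 0.24903
  −(0.218)·ln(0.218) = 0.33207
Sum: 0.20358 + 0.24903 + 0.33207 = 0.7847 nats.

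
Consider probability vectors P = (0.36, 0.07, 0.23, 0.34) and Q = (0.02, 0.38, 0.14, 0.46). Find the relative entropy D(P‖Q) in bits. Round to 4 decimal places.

1.3468 bits

D(P‖Q) = Σ p·log₂(p/q).
  0.36·log₂(0.36/0.02) = 1.50117
  0.07·log₂(0.07/0.38) = -0.17084
  0.23·log₂(0.23/0.14) = 0.16473
  0.34·log₂(0.34/0.46) = -0.14827
D(P‖Q) = 1.3468 bits.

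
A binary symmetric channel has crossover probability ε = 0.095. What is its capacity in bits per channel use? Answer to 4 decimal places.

Binary symmetric channel: C = 1 − h₂(ε) where h₂ is the binary entropy function.
h₂(0.095) = −0.095·log₂0.095 − 0.905·log₂0.905 = 0.4529.
C = 1 − 0.4529 = 0.5471 bits per channel use.

0.5471 bits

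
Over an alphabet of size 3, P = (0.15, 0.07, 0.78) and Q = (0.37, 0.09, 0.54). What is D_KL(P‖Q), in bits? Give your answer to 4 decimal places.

D(P‖Q) = Σ p·log₂(p/q).
  0.15·log₂(0.15/0.37) = -0.19538
  0.07·log₂(0.07/0.09) = -0.02538
  0.78·log₂(0.78/0.54) = 0.41380
D(P‖Q) = 0.1930 bits.

0.1930 bits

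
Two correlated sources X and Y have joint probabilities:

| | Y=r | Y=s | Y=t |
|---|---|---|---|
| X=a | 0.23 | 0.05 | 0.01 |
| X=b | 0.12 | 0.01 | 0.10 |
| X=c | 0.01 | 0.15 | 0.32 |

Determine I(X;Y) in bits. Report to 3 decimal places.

0.502 bits

Marginals: p(X) = (0.2900, 0.2300, 0.4800), p(Y) = (0.3600, 0.2100, 0.4300).
I(X;Y) = Σ p(x,y)·log₂[p(x,y)/(p(x)p(y))].
  (a,r): 0.23·log₂(2.2031) = 0.2621
  (a,s): 0.05·log₂(0.8210) = -0.0142
  (a,t): 0.01·log₂(0.0802) = -0.0364
  (b,r): 0.12·log₂(1.4493) = 0.0642
  (b,s): 0.01·log₂(0.2070) = -0.0227
  (b,t): 0.10·log₂(1.0111) = 0.0016
  (c,r): 0.01·log₂(0.0579) = -0.0411
  (c,s): 0.15·log₂(1.4881) = 0.0860
  (c,t): 0.32·log₂(1.5504) = 0.2024
Sum = 0.502 bits.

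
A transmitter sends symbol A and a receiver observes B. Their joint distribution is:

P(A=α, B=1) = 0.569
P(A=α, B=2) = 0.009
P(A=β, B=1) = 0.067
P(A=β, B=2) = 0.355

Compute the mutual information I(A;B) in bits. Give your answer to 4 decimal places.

Marginals: p(A) = (0.5780, 0.4220), p(B) = (0.6360, 0.3640).
I(A;B) = Σ p(x,y)·log₂[p(x,y)/(p(x)p(y))].
  (α,1): 0.569·log₂(1.5478) = 0.35862
  (α,2): 0.009·log₂(0.0428) = -0.04092
  (β,1): 0.067·log₂(0.2496) = -0.13414
  (β,2): 0.355·log₂(2.3111) = 0.42904
Sum = 0.6126 bits.

0.6126 bits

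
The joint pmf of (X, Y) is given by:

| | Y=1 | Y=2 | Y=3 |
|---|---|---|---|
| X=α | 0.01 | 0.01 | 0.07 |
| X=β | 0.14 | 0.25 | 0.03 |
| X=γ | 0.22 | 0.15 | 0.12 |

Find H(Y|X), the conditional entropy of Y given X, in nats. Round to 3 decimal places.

0.947 nats

Chain rule: H(Y|X) = H(X,Y) − H(X).
Marginals: p(X) = (0.0900, 0.4200, 0.4900), p(Y) = (0.3700, 0.4100, 0.2200).
H(X,Y) = 1.8774 nats; H(X) = 0.9306 nats.
H(Y|X) = 1.8774 − 0.9306 = 0.947 nats.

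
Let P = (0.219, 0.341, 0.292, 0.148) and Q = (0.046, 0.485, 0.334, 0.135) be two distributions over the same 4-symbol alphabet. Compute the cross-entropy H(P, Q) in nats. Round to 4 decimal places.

1.5377 nats

H(P,Q) = −Σ p·ln q.
  −0.219·ln(0.046) = 0.67433
  −0.341·ln(0.485) = 0.24675
  −0.292·ln(0.334) = 0.32021
  −0.148·ln(0.135) = 0.29637
H(P,Q) = 1.5377 nats.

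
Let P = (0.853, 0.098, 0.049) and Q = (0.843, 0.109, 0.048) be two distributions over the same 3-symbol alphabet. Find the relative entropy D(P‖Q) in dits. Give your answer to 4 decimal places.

0.0003 dits

D(P‖Q) = Σ p·log₁₀(p/q).
  0.853·log₁₀(0.853/0.843) = 0.00437
  0.098·log₁₀(0.098/0.109) = -0.00453
  0.049·log₁₀(0.049/0.048) = 0.00044
D(P‖Q) = 0.0003 dits.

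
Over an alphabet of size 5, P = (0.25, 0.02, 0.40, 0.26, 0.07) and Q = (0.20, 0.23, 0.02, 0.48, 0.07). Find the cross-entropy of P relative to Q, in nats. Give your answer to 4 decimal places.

2.3735 nats

H(P,Q) = −Σ p·ln q.
  −0.25·ln(0.20) = 0.40236
  −0.02·ln(0.23) = 0.02939
  −0.40·ln(0.02) = 1.56481
  −0.26·ln(0.48) = 0.19083
  −0.07·ln(0.07) = 0.18615
H(P,Q) = 2.3735 nats.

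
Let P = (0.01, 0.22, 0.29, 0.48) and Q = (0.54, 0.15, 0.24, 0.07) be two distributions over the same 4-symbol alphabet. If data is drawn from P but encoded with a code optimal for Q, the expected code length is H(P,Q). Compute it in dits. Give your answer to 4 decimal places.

0.9180 dits

H(P,Q) = −Σ p·log₁₀ q.
  −0.01·log₁₀(0.54) = 0.00268
  −0.22·log₁₀(0.15) = 0.18126
  −0.29·log₁₀(0.24) = 0.17974
  −0.48·log₁₀(0.07) = 0.55435
H(P,Q) = 0.9180 dits.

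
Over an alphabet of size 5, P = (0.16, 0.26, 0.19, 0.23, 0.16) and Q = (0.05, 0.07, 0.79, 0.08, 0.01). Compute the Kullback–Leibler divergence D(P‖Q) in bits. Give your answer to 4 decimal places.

1.3605 bits

D(P‖Q) = Σ p·log₂(p/q).
  0.16·log₂(0.16/0.05) = 0.26849
  0.26·log₂(0.26/0.07) = 0.49220
  0.19·log₂(0.19/0.79) = -0.39061
  0.23·log₂(0.23/0.08) = 0.35042
  0.16·log₂(0.16/0.01) = 0.64000
D(P‖Q) = 1.3605 bits.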